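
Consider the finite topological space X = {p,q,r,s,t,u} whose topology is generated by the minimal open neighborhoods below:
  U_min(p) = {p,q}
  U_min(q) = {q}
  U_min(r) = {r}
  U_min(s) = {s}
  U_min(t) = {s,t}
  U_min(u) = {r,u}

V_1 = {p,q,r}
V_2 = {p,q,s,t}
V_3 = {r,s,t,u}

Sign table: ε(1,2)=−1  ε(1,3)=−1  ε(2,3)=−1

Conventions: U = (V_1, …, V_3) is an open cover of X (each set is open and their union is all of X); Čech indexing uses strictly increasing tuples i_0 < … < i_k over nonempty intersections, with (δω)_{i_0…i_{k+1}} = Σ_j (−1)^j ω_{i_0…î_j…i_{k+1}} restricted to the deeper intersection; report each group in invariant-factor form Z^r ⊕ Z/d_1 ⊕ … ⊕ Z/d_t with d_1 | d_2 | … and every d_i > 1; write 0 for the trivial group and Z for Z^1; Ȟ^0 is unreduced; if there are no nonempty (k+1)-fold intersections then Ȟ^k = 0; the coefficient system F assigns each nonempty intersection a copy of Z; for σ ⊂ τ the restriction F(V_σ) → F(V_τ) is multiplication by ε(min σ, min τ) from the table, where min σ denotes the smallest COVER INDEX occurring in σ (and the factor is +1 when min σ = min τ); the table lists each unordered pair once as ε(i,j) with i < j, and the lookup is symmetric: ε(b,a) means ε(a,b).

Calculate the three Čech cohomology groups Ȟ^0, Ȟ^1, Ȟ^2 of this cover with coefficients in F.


nerve simplices:
  V12={p,q} V13={r} V23={s,t}
C dims 3,3; δ0: rk 3, SNF 1^2·2
degree 0: 3−3−0 = 0 → Ȟ^0 ≅ 0
degree 1: 3−0−3 = 0 plus torsion [2] → Ȟ^1 ≅ Z/2
degree 2: 0−0−0 = 0 → Ȟ^2 ≅ 0

Ȟ^0 = 0; Ȟ^1 = Z/2; Ȟ^2 = 0


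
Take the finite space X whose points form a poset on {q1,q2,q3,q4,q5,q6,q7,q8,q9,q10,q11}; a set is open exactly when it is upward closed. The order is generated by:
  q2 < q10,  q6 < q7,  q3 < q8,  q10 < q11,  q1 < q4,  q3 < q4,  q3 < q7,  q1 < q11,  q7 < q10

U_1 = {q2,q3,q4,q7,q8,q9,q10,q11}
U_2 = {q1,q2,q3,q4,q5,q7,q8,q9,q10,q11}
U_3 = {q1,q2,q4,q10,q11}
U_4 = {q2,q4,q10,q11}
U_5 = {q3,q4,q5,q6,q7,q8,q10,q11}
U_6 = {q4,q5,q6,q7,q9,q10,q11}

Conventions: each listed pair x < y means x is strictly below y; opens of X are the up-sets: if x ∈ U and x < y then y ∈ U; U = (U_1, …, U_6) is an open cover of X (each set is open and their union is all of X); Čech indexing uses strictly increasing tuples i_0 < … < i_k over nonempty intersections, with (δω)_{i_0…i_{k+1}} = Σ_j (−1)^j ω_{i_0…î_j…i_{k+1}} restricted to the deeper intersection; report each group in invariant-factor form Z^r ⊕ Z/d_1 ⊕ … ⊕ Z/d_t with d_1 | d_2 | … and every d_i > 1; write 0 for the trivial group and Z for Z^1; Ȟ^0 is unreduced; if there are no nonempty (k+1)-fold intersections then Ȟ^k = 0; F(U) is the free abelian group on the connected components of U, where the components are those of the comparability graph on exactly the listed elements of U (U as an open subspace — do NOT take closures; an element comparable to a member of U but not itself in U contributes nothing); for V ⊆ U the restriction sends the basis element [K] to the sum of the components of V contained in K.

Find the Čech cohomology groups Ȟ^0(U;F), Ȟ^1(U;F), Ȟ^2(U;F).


nonempty overlaps:
  U12={q2,q3,q4,q7,q8,q9,q10,q11} U13={q2,q4,q10,q11} U14={q2,q4,q10,q11} U15={q3,q4,q7,q8,q10,q11} U16={q4,q7,q9,q10,q11} U23={q1,q2,q4,q10,q11} U24={q2,q4,q10,q11} U25={q3,q4,q5,q7,q8,q10,q11} U26={q4,q5,q7,q9,q10,q11} U34={q2,q4,q10,q11} U35={q4,q10,q11} U36={q4,q10,q11} U45={q4,q10,q11} U46={q4,q10,q11} U56={q4,q5,q6,q7,q10,q11}
  U123={q2,q4,q10,q11} U124={q2,q4,q10,q11} U125={q3,q4,q7,q8,q10,q11} U126={q4,q7,q9,q10,q11} U134={q2,q4,q10,q11} U135={q4,q10,q11} U136={q4,q10,q11} U145={q4,q10,q11} U146={q4,q10,q11} U156={q4,q7,q10,q11} U234={q2,q4,q10,q11} U235={q4,q10,q11} U236={q4,q10,q11} U245={q4,q10,q11} U246={q4,q10,q11} U256={q4,q5,q7,q10,q11} U345={q4,q10,q11} U346={q4,q10,q11} U356={q4,q10,q11} U456={q4,q10,q11}
  U1234={q2,q4,q10,q11} U1235={q4,q10,q11} U1236={q4,q10,q11} U1245={q4,q10,q11} U1246={q4,q10,q11} U1256={q4,q7,q10,q11} U1345={q4,q10,q11} U1346={q4,q10,q11} U1356={q4,q10,q11} U1456={q4,q10,q11} U2345={q4,q10,q11} U2346={q4,q10,q11} U2356={q4,q10,q11} U2456={q4,q10,q11} U3456={q4,q10,q11}
  U12345={q4,q10,q11} U12346={q4,q10,q11} U12356={q4,q10,q11} U12456={q4,q10,q11} U13456={q4,q10,q11} U23456={q4,q10,q11}
  U123456={q4,q10,q11}
components per intersection:
  U1: {q2,q3,q4,q7,q8,q10,q11} {q9}
  U2: {q1,q2,q3,q4,q7,q8,q10,q11} {q5} {q9}
  U3: {q1,q2,q4,q10,q11}
  U4: {q2,q10,q11} {q4}
  U5: {q3,q4,q6,q7,q8,q10,q11} {q5}
  U6: {q4} {q5} {q6,q7,q10,q11} {q9}
  U12: {q2,q3,q4,q7,q8,q10,q11} {q9}
  U13: {q2,q10,q11} {q4}
  U14: {q2,q10,q11} {q4}
  U15: {q3,q4,q7,q8,q10,q11}
  U16: {q4} {q7,q10,q11} {q9}
  U23: {q1,q2,q4,q10,q11}
  U24: {q2,q10,q11} {q4}
  U25: {q3,q4,q7,q8,q10,q11} {q5}
  U26: {q4} {q5} {q7,q10,q11} {q9}
  U34: {q2,q10,q11} {q4}
  U35: {q4} {q10,q11}
  U36: {q4} {q10,q11}
  U45: {q4} {q10,q11}
  U46: {q4} {q10,q11}
  U56: {q4} {q5} {q6,q7,q10,q11}
  U123: {q2,q10,q11} {q4}
  U124: {q2,q10,q11} {q4}
  U125: {q3,q4,q7,q8,q10,q11}
  U126: {q4} {q7,q10,q11} {q9}
  U134: {q2,q10,q11} {q4}
  U135: {q4} {q10,q11}
  U136: {q4} {q10,q11}
  U145: {q4} {q10,q11}
  U146: {q4} {q10,q11}
  U156: {q4} {q7,q10,q11}
  U234: {q2,q10,q11} {q4}
  U235: {q4} {q10,q11}
  U236: {q4} {q10,q11}
  U245: {q4} {q10,q11}
  U246: {q4} {q10,q11}
  U256: {q4} {q5} {q7,q10,q11}
  U345: {q4} {q10,q11}
  U346: {q4} {q10,q11}
  U356: {q4} {q10,q11}
  U456: {q4} {q10,q11}
  U1234: {q2,q10,q11} {q4}
  U1235: {q4} {q10,q11}
  U1236: {q4} {q10,q11}
  U1245: {q4} {q10,q11}
  U1246: {q4} {q10,q11}
  U1256: {q4} {q7,q10,q11}
  U1345: {q4} {q10,q11}
  U1346: {q4} {q10,q11}
  U1356: {q4} {q10,q11}
  U1456: {q4} {q10,q11}
  U2345: {q4} {q10,q11}
  U2346: {q4} {q10,q11}
  U2356: {q4} {q10,q11}
  U2456: {q4} {q10,q11}
  U3456: {q4} {q10,q11}
  U12345: {q4} {q10,q11}
  U12346: {q4} {q10,q11}
  U12356: {q4} {q10,q11}
  U12456: {q4} {q10,q11}
  U13456: {q4} {q10,q11}
  U23456: {q4} {q10,q11}
  U123456: {q4} {q10,q11}
C dims 14,32,41,30; δ0: rk 11, SNF 1^11; δ1: rk 21, SNF 1^21; δ2: rk 20, SNF 1^20
degree 0: 14−11−0 = 3 → Ȟ^0 ≅ Z^3
degree 1: 32−21−11 = 0 → Ȟ^1 ≅ 0
degree 2: 41−20−21 = 0 → Ȟ^2 ≅ 0

Ȟ^0 ≅ Z^3,  Ȟ^1 ≅ 0,  Ȟ^2 ≅ 0


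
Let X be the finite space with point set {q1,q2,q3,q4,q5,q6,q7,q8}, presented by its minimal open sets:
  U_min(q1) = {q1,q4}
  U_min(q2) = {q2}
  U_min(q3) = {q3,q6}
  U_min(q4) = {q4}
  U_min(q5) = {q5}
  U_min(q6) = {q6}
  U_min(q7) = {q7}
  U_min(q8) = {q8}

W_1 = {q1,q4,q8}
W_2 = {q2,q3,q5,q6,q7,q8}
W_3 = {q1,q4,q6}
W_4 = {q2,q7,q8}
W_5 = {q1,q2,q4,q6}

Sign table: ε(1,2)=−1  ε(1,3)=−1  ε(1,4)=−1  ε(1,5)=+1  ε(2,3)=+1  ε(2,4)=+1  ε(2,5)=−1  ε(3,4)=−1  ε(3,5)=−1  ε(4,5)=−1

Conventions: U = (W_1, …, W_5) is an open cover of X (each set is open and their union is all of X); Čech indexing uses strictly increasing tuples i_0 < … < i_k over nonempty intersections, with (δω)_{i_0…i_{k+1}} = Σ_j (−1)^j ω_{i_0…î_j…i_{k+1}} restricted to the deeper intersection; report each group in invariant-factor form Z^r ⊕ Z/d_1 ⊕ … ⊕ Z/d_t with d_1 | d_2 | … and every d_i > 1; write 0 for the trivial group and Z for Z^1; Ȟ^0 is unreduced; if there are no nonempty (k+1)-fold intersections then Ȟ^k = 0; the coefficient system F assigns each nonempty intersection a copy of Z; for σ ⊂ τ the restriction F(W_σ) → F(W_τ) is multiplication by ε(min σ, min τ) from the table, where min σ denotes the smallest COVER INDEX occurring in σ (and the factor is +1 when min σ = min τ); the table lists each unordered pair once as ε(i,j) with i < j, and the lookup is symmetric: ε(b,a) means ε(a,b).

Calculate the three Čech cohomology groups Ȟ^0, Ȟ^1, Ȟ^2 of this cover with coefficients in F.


nonempty intersections:
  W12={q8} W13={q1,q4} W14={q8} W15={q1,q4} W23={q6} W24={q2,q7,q8} W25={q2,q6} W35={q1,q4,q6} W45={q2}
  W124={q8} W135={q1,q4} W235={q6} W245={q2}
C dims 5,9,4; δ0: rk 4, SNF 1^4; δ1: rk 4, SNF 1^4
Ȟ^0: (5−4)−0=1 ⇒ Z
Ȟ^1: (9−4)−4=1 ⇒ Z
Ȟ^2: (4−0)−4=0 ⇒ 0

Ȟ^0 = Z, Ȟ^1 = Z and Ȟ^2 = 0


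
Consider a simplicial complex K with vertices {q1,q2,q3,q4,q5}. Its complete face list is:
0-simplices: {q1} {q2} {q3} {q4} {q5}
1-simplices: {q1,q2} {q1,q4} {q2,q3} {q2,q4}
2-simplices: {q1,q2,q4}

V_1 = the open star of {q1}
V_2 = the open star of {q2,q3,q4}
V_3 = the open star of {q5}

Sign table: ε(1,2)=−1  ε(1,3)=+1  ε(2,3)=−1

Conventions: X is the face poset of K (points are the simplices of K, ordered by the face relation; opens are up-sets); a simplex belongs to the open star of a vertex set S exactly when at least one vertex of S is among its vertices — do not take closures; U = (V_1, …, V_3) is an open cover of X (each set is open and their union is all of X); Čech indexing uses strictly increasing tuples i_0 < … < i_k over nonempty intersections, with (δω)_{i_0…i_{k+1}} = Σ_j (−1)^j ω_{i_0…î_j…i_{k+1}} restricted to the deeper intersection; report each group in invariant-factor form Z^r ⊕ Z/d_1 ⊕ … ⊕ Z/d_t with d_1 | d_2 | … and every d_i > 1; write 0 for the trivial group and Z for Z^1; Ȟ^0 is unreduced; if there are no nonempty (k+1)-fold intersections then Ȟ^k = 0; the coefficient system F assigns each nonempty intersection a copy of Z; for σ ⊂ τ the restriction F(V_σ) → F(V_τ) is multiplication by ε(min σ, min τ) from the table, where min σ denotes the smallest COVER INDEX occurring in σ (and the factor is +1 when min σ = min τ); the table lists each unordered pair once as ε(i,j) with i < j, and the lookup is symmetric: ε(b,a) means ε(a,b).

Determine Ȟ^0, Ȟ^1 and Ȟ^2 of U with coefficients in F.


Ȟ^0 ≅ Z^2; Ȟ^1 ≅ 0; Ȟ^2 ≅ 0

intersection data:
  V1={{q1},{q1,q2},{q1,q4},{q1,q2,q4}} V2={{q2},{q3},{q4},{q1,q2},{q1,q4},{q2,q3},{q2,q4},{q1,q2,q4}} V3={{q5}}
  V12={{q1,q2},{q1,q4},{q1,q2,q4}}
C dims 3,1; δ0: rk 1, SNF 1^1
Ȟ^0 = (3 − 1) − 0 = 2, so Ȟ^0 ≅ Z^2
Ȟ^1 = (1 − 0) − 1 = 0, so Ȟ^1 ≅ 0
Ȟ^2 = (0 − 0) − 0 = 0, so Ȟ^2 ≅ 0


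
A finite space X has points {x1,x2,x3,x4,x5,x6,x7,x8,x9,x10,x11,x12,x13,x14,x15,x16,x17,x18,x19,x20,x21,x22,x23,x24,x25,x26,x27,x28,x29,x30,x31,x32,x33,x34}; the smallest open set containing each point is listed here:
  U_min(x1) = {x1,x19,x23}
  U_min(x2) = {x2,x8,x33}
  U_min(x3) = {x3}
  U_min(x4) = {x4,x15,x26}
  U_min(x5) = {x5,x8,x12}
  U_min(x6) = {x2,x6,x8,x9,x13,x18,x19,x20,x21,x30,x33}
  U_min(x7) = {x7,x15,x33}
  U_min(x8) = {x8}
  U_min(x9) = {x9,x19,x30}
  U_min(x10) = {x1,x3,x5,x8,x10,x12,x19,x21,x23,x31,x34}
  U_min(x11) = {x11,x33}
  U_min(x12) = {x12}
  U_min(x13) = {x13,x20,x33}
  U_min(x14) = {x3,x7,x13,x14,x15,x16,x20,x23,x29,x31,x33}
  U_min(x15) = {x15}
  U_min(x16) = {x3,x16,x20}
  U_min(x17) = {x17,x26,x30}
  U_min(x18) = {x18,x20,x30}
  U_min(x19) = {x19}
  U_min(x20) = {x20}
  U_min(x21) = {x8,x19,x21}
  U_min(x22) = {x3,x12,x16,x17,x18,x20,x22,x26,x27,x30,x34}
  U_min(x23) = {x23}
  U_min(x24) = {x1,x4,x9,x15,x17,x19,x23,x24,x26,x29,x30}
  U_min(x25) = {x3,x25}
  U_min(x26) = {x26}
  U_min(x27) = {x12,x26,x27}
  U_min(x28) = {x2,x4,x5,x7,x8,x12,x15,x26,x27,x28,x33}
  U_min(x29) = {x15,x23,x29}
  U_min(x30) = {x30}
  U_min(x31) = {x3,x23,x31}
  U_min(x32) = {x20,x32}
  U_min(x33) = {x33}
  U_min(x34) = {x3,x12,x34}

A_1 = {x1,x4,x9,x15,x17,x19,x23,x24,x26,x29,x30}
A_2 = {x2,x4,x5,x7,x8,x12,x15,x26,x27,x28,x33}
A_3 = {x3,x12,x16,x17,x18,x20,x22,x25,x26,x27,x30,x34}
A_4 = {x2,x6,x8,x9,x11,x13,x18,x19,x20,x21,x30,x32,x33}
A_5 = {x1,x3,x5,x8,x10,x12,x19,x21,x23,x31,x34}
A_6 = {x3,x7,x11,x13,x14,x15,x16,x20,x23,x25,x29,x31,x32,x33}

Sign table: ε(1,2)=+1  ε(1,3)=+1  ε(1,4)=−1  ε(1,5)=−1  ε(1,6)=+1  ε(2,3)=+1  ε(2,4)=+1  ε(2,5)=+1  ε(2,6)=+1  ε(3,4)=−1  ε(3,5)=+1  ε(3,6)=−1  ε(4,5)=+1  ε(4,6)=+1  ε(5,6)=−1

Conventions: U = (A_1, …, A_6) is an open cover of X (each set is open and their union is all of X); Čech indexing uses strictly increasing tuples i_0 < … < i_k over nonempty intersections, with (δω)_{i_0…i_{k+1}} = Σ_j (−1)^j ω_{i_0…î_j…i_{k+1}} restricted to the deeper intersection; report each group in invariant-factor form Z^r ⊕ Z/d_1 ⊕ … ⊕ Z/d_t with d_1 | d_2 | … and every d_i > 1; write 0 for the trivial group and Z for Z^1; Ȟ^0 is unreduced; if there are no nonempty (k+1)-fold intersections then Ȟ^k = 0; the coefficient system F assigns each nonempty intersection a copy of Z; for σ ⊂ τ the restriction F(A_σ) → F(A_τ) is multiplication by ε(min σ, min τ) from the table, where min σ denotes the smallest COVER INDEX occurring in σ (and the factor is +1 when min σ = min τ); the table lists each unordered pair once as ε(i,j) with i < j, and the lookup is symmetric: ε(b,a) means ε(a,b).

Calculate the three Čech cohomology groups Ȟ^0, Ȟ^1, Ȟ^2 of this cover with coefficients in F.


nerve simplices:
  A12={x4,x15,x26} A13={x17,x26,x30} A14={x9,x19,x30} A15={x1,x19,x23} A16={x15,x23,x29} A23={x12,x26,x27} A24={x2,x8,x33} A25={x5,x8,x12} A26={x7,x15,x33} A34={x18,x20,x30} A35={x3,x12,x34} A36={x3,x16,x20,x25} A45={x8,x19,x21} A46={x11,x13,x20,x32,x33} A56={x3,x23,x31}
  A123={x26} A126={x15} A134={x30} A145={x19} A156={x23} A235={x12} A245={x8} A246={x33} A346={x20} A356={x3}
C dims 6,15,10; δ0: rk 6, SNF 1^5·2; δ1: rk 9, SNF 1^9
degree 0: 6−6−0 = 0 → Ȟ^0 ≅ 0
degree 1: 15−9−6 = 0 plus torsion [2] → Ȟ^1 ≅ Z/2
degree 2: 10−0−9 = 1 → Ȟ^2 ≅ Z

Ȟ^0 = 0; Ȟ^1 = Z/2; Ȟ^2 = Z


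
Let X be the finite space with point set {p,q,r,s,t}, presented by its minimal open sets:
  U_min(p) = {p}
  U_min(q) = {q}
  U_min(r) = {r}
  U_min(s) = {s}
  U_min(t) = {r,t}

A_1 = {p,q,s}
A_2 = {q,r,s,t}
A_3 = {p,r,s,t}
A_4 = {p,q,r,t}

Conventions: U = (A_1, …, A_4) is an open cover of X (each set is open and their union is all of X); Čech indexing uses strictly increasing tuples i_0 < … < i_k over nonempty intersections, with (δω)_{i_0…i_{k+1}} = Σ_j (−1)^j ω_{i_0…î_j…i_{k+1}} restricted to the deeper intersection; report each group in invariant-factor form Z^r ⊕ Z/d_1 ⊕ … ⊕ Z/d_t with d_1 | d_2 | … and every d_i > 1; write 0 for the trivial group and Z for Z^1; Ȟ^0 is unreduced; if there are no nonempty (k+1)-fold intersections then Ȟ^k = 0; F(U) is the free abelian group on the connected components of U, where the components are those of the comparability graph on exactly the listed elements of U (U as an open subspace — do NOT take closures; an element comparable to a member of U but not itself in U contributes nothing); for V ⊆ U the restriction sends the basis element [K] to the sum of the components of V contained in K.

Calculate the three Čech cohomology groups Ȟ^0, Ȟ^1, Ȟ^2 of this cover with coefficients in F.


Ȟ^0 = Z^4, Ȟ^1 = 0, Ȟ^2 = 0

nonempty intersections:
  A12={q,s} A13={p,s} A14={p,q} A23={r,s,t} A24={q,r,t} A34={p,r,t}
  A123={s} A124={q} A134={p} A234={r,t}
components per intersection:
  A1: {p} {q} {s}
  A2: {q} {r,t} {s}
  A3: {p} {r,t} {s}
  A4: {p} {q} {r,t}
  A12: {q} {s}
  A13: {p} {s}
  A14: {p} {q}
  A23: {r,t} {s}
  A24: {q} {r,t}
  A34: {p} {r,t}
  A123: {s}
  A124: {q}
  A134: {p}
  A234: {r,t}
C dims 12,12,4; δ0: rk 8, SNF 1^8; δ1: rk 4, SNF 1^4
Ȟ^0: (12−8)−0=4 ⇒ Z^4
Ȟ^1: (12−4)−8=0 ⇒ 0
Ȟ^2: (4−0)−4=0 ⇒ 0


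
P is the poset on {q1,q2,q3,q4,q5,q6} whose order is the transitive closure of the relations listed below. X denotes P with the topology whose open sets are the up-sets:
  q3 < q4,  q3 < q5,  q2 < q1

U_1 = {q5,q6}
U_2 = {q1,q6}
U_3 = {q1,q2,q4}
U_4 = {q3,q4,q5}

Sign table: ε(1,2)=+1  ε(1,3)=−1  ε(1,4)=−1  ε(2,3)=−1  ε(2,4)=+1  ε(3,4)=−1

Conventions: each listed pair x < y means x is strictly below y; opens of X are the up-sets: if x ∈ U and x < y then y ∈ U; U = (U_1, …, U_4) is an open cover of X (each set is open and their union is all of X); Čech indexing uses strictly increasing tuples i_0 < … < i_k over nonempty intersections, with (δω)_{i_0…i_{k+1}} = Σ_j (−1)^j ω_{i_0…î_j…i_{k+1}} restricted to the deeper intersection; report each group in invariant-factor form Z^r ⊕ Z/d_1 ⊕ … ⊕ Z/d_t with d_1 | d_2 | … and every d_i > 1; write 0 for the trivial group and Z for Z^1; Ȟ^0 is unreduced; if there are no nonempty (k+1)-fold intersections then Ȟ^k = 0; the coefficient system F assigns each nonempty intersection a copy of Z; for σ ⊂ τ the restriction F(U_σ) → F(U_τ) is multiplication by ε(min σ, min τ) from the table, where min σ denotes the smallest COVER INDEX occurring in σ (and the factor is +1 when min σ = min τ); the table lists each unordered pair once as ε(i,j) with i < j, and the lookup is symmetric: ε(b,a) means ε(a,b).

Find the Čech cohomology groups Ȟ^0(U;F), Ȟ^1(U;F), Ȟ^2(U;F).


Ȟ^0 = 0, Ȟ^1 = Z/2 and Ȟ^2 = 0

cover nerve:
  U12={q6} U14={q5} U23={q1} U34={q4}
C dims 4,4; δ0: rk 4, SNF 1^3·2
Ȟ^0: (4−4)−0=0 ⇒ 0
Ȟ^1: (4−0)−4=0 plus torsion [2] ⇒ Z/2
Ȟ^2: (0−0)−0=0 ⇒ 0


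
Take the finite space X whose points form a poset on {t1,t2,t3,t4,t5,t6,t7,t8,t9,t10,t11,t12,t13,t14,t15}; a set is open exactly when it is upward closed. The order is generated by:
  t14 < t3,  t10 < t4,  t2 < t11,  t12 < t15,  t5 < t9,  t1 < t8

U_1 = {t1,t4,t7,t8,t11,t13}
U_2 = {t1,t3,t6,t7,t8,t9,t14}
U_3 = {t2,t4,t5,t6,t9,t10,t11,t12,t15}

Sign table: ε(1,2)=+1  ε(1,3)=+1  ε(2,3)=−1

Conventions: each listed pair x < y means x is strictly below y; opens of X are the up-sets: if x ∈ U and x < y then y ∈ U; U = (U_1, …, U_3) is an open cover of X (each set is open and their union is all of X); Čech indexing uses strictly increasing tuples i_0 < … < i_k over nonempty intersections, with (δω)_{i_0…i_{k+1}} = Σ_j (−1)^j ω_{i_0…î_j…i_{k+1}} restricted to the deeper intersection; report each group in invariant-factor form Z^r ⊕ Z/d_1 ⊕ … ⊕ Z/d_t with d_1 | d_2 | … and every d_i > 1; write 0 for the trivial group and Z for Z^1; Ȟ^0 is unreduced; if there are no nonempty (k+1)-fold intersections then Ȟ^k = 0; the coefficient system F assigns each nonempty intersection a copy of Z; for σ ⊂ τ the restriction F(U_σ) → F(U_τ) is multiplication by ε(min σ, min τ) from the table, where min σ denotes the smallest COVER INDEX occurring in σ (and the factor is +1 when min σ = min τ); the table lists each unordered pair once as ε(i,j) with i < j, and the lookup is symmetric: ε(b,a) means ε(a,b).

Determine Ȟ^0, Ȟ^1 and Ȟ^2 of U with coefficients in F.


Ȟ^0 = 0, Ȟ^1 = Z/2, Ȟ^2 = 0

cover nerve:
  U12={t1,t7,t8} U13={t4,t11} U23={t6,t9}
C dims 3,3; δ0: rk 3, SNF 1^2·2
Ȟ^0: (3−3)−0=0 ⇒ 0
Ȟ^1: (3−0)−3=0 plus torsion [2] ⇒ Z/2
Ȟ^2: (0−0)−0=0 ⇒ 0


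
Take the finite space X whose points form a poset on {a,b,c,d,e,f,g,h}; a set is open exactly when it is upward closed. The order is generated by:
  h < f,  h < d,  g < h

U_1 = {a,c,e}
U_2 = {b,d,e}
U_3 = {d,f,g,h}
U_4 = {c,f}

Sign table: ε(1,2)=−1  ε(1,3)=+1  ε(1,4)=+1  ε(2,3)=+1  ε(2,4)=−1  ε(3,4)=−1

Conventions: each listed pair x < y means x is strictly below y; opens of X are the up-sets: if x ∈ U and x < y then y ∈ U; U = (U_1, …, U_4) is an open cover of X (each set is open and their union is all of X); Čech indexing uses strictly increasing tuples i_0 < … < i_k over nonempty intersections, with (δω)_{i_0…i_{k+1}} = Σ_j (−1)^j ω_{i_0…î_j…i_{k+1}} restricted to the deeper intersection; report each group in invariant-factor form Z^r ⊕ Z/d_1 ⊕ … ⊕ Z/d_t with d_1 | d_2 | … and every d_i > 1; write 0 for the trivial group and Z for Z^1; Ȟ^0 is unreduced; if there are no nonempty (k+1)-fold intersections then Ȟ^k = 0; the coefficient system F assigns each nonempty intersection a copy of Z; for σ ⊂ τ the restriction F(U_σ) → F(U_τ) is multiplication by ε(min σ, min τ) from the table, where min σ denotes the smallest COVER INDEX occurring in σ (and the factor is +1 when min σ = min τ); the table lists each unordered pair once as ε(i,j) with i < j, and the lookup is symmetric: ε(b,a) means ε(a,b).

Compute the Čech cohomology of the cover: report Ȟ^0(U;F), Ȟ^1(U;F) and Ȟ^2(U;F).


cover nerve:
  U12={e} U14={c} U23={d} U34={f}
C dims 4,4; δ0: rk 3, SNF 1^3
Ȟ^0: (4−3)−0=1 ⇒ Z
Ȟ^1: (4−0)−3=1 ⇒ Z
Ȟ^2: (0−0)−0=0 ⇒ 0

Ȟ^0 = Z; Ȟ^1 = Z; Ȟ^2 = 0


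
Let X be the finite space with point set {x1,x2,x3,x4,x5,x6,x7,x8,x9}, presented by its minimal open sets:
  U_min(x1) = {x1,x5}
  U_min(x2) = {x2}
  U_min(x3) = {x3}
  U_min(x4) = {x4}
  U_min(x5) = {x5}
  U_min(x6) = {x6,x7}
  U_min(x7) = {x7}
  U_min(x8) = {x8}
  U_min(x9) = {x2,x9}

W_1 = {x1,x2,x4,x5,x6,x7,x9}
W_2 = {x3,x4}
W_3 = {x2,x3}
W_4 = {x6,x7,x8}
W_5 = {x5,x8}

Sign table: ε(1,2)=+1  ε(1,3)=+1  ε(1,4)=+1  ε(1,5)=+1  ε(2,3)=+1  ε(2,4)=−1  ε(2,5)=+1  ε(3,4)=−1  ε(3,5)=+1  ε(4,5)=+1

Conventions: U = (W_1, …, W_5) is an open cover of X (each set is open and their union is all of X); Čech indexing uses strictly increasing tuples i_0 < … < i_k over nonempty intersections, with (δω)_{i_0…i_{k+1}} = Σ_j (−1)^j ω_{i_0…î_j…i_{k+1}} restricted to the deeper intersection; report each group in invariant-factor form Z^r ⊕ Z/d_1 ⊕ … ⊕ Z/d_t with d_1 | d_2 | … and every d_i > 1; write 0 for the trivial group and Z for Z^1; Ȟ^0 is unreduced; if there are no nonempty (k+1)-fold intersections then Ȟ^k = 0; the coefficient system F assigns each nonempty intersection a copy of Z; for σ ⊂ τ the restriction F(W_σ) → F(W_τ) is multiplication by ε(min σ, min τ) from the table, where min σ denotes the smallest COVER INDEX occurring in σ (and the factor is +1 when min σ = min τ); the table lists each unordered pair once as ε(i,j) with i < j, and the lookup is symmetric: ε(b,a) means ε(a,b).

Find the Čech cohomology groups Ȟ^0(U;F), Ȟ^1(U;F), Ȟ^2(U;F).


nerve of the cover:
  W12={x4} W13={x2} W14={x6,x7} W15={x5} W23={x3} W45={x8}
C dims 5,6; δ0: rk 4, SNF 1^4
Ȟ^0 = (5 − 4) − 0 = 1, so Ȟ^0 ≅ Z
Ȟ^1 = (6 − 0) − 4 = 2, so Ȟ^1 ≅ Z^2
Ȟ^2 = (0 − 0) − 0 = 0, so Ȟ^2 ≅ 0

Ȟ^0(U;F) ≅ Z,  Ȟ^1(U;F) ≅ Z^2,  Ȟ^2(U;F) ≅ 0


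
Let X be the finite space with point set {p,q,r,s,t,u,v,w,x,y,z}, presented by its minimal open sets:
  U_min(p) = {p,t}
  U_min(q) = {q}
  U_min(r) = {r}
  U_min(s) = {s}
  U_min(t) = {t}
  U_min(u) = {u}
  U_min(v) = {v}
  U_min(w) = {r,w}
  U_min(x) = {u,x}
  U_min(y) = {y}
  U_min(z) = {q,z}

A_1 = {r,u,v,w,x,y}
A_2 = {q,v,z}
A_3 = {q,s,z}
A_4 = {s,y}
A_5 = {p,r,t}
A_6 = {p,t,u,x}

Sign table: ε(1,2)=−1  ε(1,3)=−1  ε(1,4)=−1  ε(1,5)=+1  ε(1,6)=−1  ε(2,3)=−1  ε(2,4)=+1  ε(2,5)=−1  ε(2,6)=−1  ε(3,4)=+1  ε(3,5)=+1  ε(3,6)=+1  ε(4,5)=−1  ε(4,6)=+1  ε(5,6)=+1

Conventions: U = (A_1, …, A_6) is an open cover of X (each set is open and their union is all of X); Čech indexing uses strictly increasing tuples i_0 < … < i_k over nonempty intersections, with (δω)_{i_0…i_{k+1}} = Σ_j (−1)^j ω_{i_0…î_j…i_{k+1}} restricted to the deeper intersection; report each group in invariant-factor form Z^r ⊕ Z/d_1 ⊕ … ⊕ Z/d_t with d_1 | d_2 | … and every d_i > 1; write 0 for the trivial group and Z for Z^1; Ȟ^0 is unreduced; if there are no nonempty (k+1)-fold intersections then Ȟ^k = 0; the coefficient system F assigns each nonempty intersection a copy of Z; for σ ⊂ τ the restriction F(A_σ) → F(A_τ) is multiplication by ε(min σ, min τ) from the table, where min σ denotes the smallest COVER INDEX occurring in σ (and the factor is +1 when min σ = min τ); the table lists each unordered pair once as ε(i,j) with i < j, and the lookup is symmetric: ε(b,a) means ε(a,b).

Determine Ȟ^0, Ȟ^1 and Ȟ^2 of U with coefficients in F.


Ȟ^0(U;F) ≅ 0, Ȟ^1(U;F) ≅ Z ⊕ Z/2, Ȟ^2(U;F) ≅ 0

cover nerve:
  A12={v} A14={y} A15={r} A16={u,x} A23={q,z} A34={s} A56={p,t}
C dims 6,7; δ0: rk 6, SNF 1^5·2
Ȟ^0: (6−6)−0=0 ⇒ 0
Ȟ^1: (7−0)−6=1 plus torsion [2] ⇒ Z ⊕ Z/2
Ȟ^2: (0−0)−0=0 ⇒ 0


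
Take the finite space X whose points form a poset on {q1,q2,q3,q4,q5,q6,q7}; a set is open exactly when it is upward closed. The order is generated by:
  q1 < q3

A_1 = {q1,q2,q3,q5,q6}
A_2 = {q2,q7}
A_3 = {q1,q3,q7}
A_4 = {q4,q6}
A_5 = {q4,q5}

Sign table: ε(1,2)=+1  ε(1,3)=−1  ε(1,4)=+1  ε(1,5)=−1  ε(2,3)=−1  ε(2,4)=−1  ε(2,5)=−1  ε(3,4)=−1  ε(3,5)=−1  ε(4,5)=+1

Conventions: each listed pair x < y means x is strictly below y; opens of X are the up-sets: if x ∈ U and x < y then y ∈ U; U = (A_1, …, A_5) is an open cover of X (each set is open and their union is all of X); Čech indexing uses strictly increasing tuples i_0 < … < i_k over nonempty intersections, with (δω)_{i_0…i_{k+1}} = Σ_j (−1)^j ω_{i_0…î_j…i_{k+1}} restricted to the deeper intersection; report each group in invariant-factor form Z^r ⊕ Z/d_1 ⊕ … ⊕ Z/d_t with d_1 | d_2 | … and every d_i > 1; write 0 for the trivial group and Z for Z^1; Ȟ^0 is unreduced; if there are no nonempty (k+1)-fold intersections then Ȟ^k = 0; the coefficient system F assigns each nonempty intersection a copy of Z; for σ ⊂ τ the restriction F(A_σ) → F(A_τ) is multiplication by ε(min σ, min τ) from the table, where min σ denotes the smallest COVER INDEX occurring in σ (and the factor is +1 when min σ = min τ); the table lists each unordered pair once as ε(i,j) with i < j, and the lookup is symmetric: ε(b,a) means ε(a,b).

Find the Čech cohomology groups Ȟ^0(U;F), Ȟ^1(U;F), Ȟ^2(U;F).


Ȟ^0 = 0, Ȟ^1 = Z ⊕ Z/2, Ȟ^2 = 0

nerve of the cover:
  A12={q2} A13={q1,q3} A14={q6} A15={q5} A23={q7} A45={q4}
C dims 5,6; δ0: rk 5, SNF 1^4·2
Ȟ^0 = (5 − 5) − 0 = 0, so Ȟ^0 ≅ 0
Ȟ^1 = (6 − 0) − 5 = 1 plus torsion [2], so Ȟ^1 ≅ Z ⊕ Z/2
Ȟ^2 = (0 − 0) − 0 = 0, so Ȟ^2 ≅ 0


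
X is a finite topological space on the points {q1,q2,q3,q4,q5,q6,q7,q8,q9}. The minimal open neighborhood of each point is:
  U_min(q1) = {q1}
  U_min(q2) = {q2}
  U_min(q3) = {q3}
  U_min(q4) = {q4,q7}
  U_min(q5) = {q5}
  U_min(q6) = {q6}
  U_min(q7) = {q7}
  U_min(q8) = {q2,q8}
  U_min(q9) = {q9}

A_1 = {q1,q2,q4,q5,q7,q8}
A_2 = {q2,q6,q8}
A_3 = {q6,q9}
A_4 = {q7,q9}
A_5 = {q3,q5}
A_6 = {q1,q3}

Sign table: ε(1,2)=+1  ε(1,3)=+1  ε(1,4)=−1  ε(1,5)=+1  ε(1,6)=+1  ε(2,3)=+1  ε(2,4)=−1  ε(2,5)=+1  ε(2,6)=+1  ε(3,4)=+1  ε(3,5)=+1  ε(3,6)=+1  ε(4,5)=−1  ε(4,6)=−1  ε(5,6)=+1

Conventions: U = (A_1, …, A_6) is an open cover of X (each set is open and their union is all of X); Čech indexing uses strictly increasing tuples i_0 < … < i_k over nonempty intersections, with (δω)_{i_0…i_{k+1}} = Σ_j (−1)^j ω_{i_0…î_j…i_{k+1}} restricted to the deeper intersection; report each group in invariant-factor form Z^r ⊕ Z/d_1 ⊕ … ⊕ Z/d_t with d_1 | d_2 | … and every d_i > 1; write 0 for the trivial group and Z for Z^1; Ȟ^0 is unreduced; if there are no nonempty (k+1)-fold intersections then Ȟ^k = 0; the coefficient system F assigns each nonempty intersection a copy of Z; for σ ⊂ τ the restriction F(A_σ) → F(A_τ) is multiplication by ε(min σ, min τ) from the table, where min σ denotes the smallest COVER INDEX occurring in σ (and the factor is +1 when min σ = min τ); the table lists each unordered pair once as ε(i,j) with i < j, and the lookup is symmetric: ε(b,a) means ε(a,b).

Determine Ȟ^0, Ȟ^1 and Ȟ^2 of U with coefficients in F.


nerve of the cover:
  A12={q2,q8} A14={q7} A15={q5} A16={q1} A23={q6} A34={q9} A56={q3}
C dims 6,7; δ0: rk 6, SNF 1^5·2
Ȟ^0 = (6 − 6) − 0 = 0, so Ȟ^0 ≅ 0
Ȟ^1 = (7 − 0) − 6 = 1 plus torsion [2], so Ȟ^1 ≅ Z ⊕ Z/2
Ȟ^2 = (0 − 0) − 0 = 0, so Ȟ^2 ≅ 0

Ȟ^0 = 0,  Ȟ^1 = Z ⊕ Z/2,  Ȟ^2 = 0


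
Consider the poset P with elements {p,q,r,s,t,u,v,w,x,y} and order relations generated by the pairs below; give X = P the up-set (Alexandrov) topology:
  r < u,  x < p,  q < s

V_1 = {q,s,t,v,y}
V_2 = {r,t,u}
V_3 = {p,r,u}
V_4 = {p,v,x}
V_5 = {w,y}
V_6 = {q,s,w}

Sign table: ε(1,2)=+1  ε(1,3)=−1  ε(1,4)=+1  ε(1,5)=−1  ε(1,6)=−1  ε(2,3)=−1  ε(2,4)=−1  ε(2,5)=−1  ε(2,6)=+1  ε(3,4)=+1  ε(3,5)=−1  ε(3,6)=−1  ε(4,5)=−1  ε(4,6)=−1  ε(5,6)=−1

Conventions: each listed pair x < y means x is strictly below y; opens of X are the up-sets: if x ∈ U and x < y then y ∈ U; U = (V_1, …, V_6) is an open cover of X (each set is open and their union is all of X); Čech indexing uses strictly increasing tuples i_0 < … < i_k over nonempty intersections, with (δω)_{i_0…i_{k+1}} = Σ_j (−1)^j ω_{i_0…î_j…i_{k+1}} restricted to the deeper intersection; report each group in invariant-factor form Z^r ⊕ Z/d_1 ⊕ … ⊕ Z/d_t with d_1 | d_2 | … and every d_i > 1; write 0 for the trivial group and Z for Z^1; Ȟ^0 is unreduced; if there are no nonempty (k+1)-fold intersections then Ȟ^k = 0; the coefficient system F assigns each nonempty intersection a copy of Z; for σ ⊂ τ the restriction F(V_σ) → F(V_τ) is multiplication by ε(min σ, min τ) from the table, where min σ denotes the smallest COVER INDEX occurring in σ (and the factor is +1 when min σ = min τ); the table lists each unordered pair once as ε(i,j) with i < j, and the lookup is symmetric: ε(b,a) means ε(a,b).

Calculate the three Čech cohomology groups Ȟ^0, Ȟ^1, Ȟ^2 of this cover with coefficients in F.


nonempty intersections:
  V12={t} V14={v} V15={y} V16={q,s} V23={r,u} V34={p} V56={w}
C dims 6,7; δ0: rk 6, SNF 1^5·2
Ȟ^0: (6−6)−0=0 ⇒ 0
Ȟ^1: (7−0)−6=1 plus torsion [2] ⇒ Z ⊕ Z/2
Ȟ^2: (0−0)−0=0 ⇒ 0

Ȟ^0 = 0, Ȟ^1 = Z ⊕ Z/2 and Ȟ^2 = 0


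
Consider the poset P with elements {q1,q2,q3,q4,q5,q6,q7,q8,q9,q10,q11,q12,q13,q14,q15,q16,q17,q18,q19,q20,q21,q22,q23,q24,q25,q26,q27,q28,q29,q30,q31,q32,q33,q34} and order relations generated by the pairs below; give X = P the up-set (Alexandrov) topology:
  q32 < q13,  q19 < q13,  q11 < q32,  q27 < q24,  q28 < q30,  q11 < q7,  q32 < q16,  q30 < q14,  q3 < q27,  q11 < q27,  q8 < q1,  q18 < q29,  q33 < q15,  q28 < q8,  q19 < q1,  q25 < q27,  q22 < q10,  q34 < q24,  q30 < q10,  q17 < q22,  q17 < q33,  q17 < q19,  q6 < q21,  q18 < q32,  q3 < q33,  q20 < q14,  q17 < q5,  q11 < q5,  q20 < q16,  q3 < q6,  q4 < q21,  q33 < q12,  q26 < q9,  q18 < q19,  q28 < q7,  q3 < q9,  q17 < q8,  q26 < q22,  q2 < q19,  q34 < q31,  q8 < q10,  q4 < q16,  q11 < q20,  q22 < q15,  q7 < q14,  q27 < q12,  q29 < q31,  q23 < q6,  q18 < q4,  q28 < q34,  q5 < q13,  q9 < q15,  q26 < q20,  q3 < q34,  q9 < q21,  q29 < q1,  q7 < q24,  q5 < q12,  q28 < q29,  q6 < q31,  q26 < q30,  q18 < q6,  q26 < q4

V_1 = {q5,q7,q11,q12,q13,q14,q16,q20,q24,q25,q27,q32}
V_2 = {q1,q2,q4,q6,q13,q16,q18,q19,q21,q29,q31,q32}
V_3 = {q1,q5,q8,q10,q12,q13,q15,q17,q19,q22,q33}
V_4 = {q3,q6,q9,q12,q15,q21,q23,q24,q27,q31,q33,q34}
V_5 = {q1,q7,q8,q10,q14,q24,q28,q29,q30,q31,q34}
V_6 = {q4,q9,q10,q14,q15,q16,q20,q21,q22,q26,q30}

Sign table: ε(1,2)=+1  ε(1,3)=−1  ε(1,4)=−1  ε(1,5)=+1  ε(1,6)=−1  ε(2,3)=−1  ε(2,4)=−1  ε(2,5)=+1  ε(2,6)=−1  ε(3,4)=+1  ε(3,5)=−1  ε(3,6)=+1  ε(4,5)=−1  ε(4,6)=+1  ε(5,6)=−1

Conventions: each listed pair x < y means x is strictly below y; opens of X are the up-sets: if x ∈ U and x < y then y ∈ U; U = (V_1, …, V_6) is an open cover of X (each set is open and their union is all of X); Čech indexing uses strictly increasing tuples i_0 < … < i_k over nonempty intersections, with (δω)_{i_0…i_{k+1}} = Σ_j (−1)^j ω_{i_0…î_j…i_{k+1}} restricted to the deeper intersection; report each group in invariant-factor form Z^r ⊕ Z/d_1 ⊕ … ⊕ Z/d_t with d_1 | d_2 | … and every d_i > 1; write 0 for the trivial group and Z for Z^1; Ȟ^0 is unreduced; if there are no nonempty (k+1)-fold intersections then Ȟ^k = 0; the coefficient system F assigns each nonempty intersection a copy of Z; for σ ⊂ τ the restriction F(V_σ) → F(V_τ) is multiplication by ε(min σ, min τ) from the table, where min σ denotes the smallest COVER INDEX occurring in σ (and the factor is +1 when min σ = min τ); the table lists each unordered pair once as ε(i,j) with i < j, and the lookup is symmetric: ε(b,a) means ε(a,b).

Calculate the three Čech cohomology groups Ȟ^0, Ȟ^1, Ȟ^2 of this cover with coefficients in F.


intersection data:
  V12={q13,q16,q32} V13={q5,q12,q13} V14={q12,q24,q27} V15={q7,q14,q24} V16={q14,q16,q20} V23={q1,q13,q19} V24={q6,q21,q31} V25={q1,q29,q31} V26={q4,q16,q21} V34={q12,q15,q33} V35={q1,q8,q10} V36={q10,q15,q22} V45={q24,q31,q34} V46={q9,q15,q21} V56={q10,q14,q30}
  V123={q13} V126={q16} V134={q12} V145={q24} V156={q14} V235={q1} V245={q31} V246={q21} V346={q15} V356={q10}
C dims 6,15,10; δ0: rk 5, SNF 1^5; δ1: rk 10, SNF 1^9·2
Ȟ^0 = (6 − 5) − 0 = 1, so Ȟ^0 ≅ Z
Ȟ^1 = (15 − 10) − 5 = 0, so Ȟ^1 ≅ 0
Ȟ^2 = (10 − 0) − 10 = 0 plus torsion [2], so Ȟ^2 ≅ Z/2

Ȟ^0 = Z,  Ȟ^1 = 0,  Ȟ^2 = Z/2


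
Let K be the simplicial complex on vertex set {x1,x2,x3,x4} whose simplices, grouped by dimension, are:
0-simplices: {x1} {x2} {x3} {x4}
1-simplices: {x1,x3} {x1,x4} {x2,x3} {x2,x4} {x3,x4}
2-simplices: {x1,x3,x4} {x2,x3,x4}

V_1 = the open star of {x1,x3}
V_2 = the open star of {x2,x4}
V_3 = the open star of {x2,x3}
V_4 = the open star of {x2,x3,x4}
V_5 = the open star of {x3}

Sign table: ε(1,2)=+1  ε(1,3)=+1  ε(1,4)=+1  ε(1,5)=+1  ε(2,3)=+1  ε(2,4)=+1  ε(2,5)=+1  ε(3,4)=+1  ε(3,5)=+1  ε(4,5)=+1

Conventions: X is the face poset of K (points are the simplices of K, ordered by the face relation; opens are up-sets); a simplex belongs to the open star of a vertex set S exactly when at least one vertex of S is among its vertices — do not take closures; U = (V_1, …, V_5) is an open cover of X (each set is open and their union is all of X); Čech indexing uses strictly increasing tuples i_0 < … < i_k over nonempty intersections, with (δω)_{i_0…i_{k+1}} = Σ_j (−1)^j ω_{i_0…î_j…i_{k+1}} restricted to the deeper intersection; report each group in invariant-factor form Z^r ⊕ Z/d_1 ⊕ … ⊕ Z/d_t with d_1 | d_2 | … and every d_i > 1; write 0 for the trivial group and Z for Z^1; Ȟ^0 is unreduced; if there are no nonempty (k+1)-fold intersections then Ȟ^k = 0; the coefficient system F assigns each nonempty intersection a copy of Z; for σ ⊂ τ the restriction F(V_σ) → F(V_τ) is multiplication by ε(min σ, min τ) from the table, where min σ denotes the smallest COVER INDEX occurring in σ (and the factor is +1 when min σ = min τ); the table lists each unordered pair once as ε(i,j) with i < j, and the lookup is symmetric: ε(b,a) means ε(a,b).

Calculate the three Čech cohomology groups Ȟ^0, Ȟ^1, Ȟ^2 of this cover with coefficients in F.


Ȟ^0 ≅ Z, Ȟ^1 ≅ 0 and Ȟ^2 ≅ 0

intersection data:
  V1={{x1},{x3},{x1,x3},{x1,x4},{x2,x3},{x3,x4},{x1,x3,x4},{x2,x3,x4}} V2={{x2},{x4},{x1,x4},{x2,x3},{x2,x4},{x3,x4},{x1,x3,x4},{x2,x3,x4}} V3={{x2},{x3},{x1,x3},{x2,x3},{x2,x4},{x3,x4},{x1,x3,x4},{x2,x3,x4}} V4={{x2},{x3},{x4},{x1,x3},{x1,x4},{x2,x3},{x2,x4},{x3,x4},{x1,x3,x4},{x2,x3,x4}} V5={{x3},{x1,x3},{x2,x3},{x3,x4},{x1,x3,x4},{x2,x3,x4}}
  V12={{x1,x4},{x2,x3},{x3,x4},{x1,x3,x4},{x2,x3,x4}} V13={{x3},{x1,x3},{x2,x3},{x3,x4},{x1,x3,x4},{x2,x3,x4}} V14={{x3},{x1,x3},{x1,x4},{x2,x3},{x3,x4},{x1,x3,x4},{x2,x3,x4}} V15={{x3},{x1,x3},{x2,x3},{x3,x4},{x1,x3,x4},{x2,x3,x4}} V23={{x2},{x2,x3},{x2,x4},{x3,x4},{x1,x3,x4},{x2,x3,x4}} V24={{x2},{x4},{x1,x4},{x2,x3},{x2,x4},{x3,x4},{x1,x3,x4},{x2,x3,x4}} V25={{x2,x3},{x3,x4},{x1,x3,x4},{x2,x3,x4}} V34={{x2},{x3},{x1,x3},{x2,x3},{x2,x4},{x3,x4},{x1,x3,x4},{x2,x3,x4}} V35={{x3},{x1,x3},{x2,x3},{x3,x4},{x1,x3,x4},{x2,x3,x4}} V45={{x3},{x1,x3},{x2,x3},{x3,x4},{x1,x3,x4},{x2,x3,x4}}
  V123={{x2,x3},{x3,x4},{x1,x3,x4},{x2,x3,x4}} V124={{x1,x4},{x2,x3},{x3,x4},{x1,x3,x4},{x2,x3,x4}} V125={{x2,x3},{x3,x4},{x1,x3,x4},{x2,x3,x4}} V134={{x3},{x1,x3},{x2,x3},{x3,x4},{x1,x3,x4},{x2,x3,x4}} V135={{x3},{x1,x3},{x2,x3},{x3,x4},{x1,x3,x4},{x2,x3,x4}} V145={{x3},{x1,x3},{x2,x3},{x3,x4},{x1,x3,x4},{x2,x3,x4}} V234={{x2},{x2,x3},{x2,x4},{x3,x4},{x1,x3,x4},{x2,x3,x4}} V235={{x2,x3},{x3,x4},{x1,x3,x4},{x2,x3,x4}} V245={{x2,x3},{x3,x4},{x1,x3,x4},{x2,x3,x4}} V345={{x3},{x1,x3},{x2,x3},{x3,x4},{x1,x3,x4},{x2,x3,x4}}
  V1234={{x2,x3},{x3,x4},{x1,x3,x4},{x2,x3,x4}} V1235={{x2,x3},{x3,x4},{x1,x3,x4},{x2,x3,x4}} V1245={{x2,x3},{x3,x4},{x1,x3,x4},{x2,x3,x4}} V1345={{x3},{x1,x3},{x2,x3},{x3,x4},{x1,x3,x4},{x2,x3,x4}} V2345={{x2,x3},{x3,x4},{x1,x3,x4},{x2,x3,x4}}
  V12345={{x2,x3},{x3,x4},{x1,x3,x4},{x2,x3,x4}}
C dims 5,10,10,5; δ0: rk 4, SNF 1^4; δ1: rk 6, SNF 1^6; δ2: rk 4, SNF 1^4
Ȟ^0 = (5 − 4) − 0 = 1, so Ȟ^0 ≅ Z
Ȟ^1 = (10 − 6) − 4 = 0, so Ȟ^1 ≅ 0
Ȟ^2 = (10 − 4) − 6 = 0, so Ȟ^2 ≅ 0


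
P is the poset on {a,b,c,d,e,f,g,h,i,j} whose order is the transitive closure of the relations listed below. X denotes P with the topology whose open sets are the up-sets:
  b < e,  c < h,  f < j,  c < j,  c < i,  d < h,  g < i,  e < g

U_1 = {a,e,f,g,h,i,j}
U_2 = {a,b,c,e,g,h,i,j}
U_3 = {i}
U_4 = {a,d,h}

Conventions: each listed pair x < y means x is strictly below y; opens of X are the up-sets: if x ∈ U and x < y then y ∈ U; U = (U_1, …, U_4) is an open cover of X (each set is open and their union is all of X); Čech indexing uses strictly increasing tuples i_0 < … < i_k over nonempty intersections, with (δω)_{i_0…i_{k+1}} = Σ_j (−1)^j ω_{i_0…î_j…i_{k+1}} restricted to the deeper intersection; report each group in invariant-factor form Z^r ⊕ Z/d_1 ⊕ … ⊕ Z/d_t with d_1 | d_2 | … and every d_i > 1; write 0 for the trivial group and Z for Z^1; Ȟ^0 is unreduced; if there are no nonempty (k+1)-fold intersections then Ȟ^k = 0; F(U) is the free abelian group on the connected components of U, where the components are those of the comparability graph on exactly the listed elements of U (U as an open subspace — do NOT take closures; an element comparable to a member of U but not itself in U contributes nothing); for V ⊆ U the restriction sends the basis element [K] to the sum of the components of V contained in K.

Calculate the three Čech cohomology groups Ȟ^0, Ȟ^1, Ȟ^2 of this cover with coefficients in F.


Ȟ^0(U;F) ≅ Z^2; Ȟ^1(U;F) ≅ 0; Ȟ^2(U;F) ≅ 0

nonempty intersections:
  U12={a,e,g,h,i,j} U13={i} U14={a,h} U23={i} U24={a,h}
  U123={i} U124={a,h}
components per intersection:
  U1: {a} {e,g,i} {f,j} {h}
  U2: {a} {b,c,e,g,h,i,j}
  U3: {i}
  U4: {a} {d,h}
  U12: {a} {e,g,i} {h} {j}
  U13: {i}
  U14: {a} {h}
  U23: {i}
  U24: {a} {h}
  U123: {i}
  U124: {a} {h}
C dims 9,10,3; δ0: rk 7, SNF 1^7; δ1: rk 3, SNF 1^3
Ȟ^0: (9−7)−0=2 ⇒ Z^2
Ȟ^1: (10−3)−7=0 ⇒ 0
Ȟ^2: (3−0)−3=0 ⇒ 0


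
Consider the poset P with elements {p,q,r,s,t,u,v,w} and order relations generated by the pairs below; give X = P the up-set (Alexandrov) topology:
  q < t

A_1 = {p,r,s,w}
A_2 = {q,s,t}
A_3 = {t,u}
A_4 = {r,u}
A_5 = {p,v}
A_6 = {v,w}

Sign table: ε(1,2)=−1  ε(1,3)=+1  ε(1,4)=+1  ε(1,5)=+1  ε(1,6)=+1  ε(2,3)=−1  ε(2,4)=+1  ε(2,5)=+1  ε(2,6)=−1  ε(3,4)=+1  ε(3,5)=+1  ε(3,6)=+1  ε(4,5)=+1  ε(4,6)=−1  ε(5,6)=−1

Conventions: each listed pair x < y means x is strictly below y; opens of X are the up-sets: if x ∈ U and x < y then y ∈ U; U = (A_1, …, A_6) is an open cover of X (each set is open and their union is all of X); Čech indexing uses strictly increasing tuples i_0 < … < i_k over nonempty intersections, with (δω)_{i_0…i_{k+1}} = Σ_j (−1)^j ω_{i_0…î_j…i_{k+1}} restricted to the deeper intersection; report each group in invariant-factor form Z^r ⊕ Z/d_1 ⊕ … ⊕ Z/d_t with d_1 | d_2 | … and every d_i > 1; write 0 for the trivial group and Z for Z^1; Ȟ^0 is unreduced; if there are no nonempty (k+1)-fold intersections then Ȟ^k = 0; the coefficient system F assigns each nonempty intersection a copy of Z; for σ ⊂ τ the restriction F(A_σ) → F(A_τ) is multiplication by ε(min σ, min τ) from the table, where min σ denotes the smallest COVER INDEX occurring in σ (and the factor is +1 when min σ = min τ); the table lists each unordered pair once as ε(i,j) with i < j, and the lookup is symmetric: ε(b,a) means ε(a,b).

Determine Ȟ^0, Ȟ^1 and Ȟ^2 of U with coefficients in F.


Ȟ^0 ≅ 0, Ȟ^1 ≅ Z ⊕ Z/2 and Ȟ^2 ≅ 0

nerve simplices:
  A12={s} A14={r} A15={p} A16={w} A23={t} A34={u} A56={v}
C dims 6,7; δ0: rk 6, SNF 1^5·2
degree 0: 6−6−0 = 0 → Ȟ^0 ≅ 0
degree 1: 7−0−6 = 1 plus torsion [2] → Ȟ^1 ≅ Z ⊕ Z/2
degree 2: 0−0−0 = 0 → Ȟ^2 ≅ 0
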